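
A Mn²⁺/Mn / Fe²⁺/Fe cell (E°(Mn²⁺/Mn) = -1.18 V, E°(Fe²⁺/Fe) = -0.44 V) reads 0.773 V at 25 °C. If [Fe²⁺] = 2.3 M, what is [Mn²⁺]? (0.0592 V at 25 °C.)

0.18 M

From the Nernst equation, log Q = n(E° − E)/0.0592 = 2(0.74 − 0.773)/0.0592 = -1.115, so Q = 0.0768.
With Q = [Mn²⁺]/[Fe²⁺] and the known concentrations, [Mn²⁺] in the numerator gives [Mn²⁺] = 0.18 M.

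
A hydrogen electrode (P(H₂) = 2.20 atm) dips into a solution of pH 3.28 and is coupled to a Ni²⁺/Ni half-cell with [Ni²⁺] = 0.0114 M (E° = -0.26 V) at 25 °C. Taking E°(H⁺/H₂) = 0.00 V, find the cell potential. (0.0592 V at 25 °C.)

The hydrogen couple is the cathode, so E°_cell = 0.26 V; n = 2.
[H⁺] = 10^(−3.28) = 5.2 × 10^-4 M, and Q = [Ni²⁺]·P(H₂) / [H⁺]^2 = 9.11 × 10^4.
E = E° − (0.0592/2) log Q = 0.26 − (0.0592/2)(4.959) = 0.113 V.

0.11 V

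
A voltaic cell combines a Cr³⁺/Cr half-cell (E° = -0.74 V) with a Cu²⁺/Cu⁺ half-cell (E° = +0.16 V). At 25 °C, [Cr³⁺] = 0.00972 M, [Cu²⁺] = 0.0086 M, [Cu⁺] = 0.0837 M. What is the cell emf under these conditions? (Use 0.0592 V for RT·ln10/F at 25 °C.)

The Cu²⁺/Cu⁺ couple has the higher reduction potential and acts as the cathode, so E°_cell = +0.16 − (-0.74) = 0.90 V.
Balancing electrons gives n = 3; the reaction quotient is Q = [Cr³⁺]·[Cu⁺]^3/[Cu²⁺]^3 = 8.96.
At 25 °C, E = E° − (0.0592/n) log Q = 0.90 − (0.0592/3)(0.952) = 0.900 − 0.019 = 0.881 V.

0.881 V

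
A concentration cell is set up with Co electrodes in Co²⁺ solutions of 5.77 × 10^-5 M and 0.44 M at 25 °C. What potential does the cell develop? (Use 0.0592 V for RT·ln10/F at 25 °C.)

Both half-cells are Co²⁺/Co, so E°_cell = 0. The concentrated side is the cathode; the cell reaction moves Co²⁺ from high to low concentration with n = 2.
Q = [Co²⁺]_dilute/[Co²⁺]_conc = 5.77 × 10^-5/0.44 = 1.31 × 10^-4.
E = 0 − (0.0592/2) log Q = −(0.0592/2)(-3.882) = 0.1149 V.

0.11 V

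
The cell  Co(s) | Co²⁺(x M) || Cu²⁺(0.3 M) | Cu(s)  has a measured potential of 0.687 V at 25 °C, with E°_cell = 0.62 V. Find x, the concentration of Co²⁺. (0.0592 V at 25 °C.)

0.0016 M

From the Nernst equation, log Q = n(E° − E)/0.0592 = 2(0.62 − 0.687)/0.0592 = -2.264, so Q = 0.00545.
With Q = [Co²⁺]/[Cu²⁺] and the known concentrations, [Co²⁺] in the numerator gives [Co²⁺] = 0.0016 M.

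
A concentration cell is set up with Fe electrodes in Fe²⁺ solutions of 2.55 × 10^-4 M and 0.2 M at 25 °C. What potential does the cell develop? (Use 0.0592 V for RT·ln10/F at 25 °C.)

0.086 V

Both half-cells are Fe²⁺/Fe, so E°_cell = 0. The concentrated side is the cathode; the cell reaction moves Fe²⁺ from high to low concentration with n = 2.
Q = [Fe²⁺]_dilute/[Fe²⁺]_conc = 2.55 × 10^-4/0.2 = 0.00128.
E = 0 − (0.0592/2) log Q = −(0.0592/2)(-2.894) = 0.0857 V.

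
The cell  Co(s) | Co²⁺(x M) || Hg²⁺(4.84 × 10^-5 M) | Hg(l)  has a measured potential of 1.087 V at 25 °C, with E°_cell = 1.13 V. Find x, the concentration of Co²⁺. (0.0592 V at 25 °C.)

0.0014 M

From the Nernst equation, log Q = n(E° − E)/0.0592 = 2(1.13 − 1.087)/0.0592 = 1.453, so Q = 28.4.
With Q = [Co²⁺]/[Hg²⁺] and the known concentrations, [Co²⁺] in the numerator gives [Co²⁺] = 0.0014 M.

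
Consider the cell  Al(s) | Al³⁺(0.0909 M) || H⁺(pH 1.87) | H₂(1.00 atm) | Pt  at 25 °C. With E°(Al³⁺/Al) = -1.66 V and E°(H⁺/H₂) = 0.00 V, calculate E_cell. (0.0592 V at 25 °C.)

The hydrogen couple is the cathode, so E°_cell = 1.66 V; n = 6.
[H⁺] = 10^(−1.87) = 0.013 M, and Q = [Al³⁺]^2·P(H₂)^3 / [H⁺]^6 = 1.37 × 10^9.
E = E° − (0.0592/6) log Q = 1.66 − (0.0592/6)(9.137) = 1.570 V.

1.57 V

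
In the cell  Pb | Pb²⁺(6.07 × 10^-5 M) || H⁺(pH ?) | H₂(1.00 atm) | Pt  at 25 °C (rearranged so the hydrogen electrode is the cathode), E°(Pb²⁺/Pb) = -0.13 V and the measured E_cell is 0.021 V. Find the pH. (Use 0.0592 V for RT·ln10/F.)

pH = 3.95

E°_cell = 0.13 V and n = 2.
log Q = n(E° − E)/0.0592 = 2×(0.13 − 0.021)/0.0592 = 3.682.
With Q = [Pb²⁺]·P(H₂) / [H⁺]^2, solving for [H⁺] gives log[H⁺] = -3.950, so pH = 3.95.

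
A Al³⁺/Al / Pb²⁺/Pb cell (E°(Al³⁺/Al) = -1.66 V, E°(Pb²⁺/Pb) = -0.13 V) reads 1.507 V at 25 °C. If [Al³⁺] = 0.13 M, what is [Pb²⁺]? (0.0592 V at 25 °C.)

From the Nernst equation, log Q = n(E° − E)/0.0592 = 6(1.53 − 1.507)/0.0592 = 2.331, so Q = 214.
With Q = [Al³⁺]^2/[Pb²⁺]^3 and the known concentrations, [Pb²⁺]^3 in the denominator gives [Pb²⁺] = 0.043 M.

0.043 M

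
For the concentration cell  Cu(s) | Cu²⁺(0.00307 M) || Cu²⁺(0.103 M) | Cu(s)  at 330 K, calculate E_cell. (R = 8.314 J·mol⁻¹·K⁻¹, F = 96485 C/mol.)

Both half-cells are Cu²⁺/Cu, so E°_cell = 0. The concentrated side is the cathode; the cell reaction moves Cu²⁺ from high to low concentration with n = 2.
Q = [Cu²⁺]_dilute/[Cu²⁺]_conc = 0.00307/0.103 = 0.0298.
E = 0 − (RT/nF) ln Q = −((8.314×330)/(2×96485))(-3.513) = 0.0499 V.

0.050 V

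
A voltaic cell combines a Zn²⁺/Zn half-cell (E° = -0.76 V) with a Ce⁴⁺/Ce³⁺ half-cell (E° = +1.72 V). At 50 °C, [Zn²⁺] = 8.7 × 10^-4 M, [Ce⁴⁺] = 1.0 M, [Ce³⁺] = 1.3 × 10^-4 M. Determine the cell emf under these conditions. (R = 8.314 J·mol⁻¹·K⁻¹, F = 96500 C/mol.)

2.83 V

The Ce⁴⁺/Ce³⁺ couple has the higher reduction potential and acts as the cathode, so E°_cell = +1.72 − (-0.76) = 2.48 V.
Balancing electrons gives n = 2; the reaction quotient is Q = [Zn²⁺]·[Ce³⁺]^2/[Ce⁴⁺]^2 = 1.47 × 10^-11.
E = E° − (RT/nF) ln Q = 2.48 − (8.314×323)/(2×96500) × (-24.943) = 2.480 + 0.347 = 2.827 V.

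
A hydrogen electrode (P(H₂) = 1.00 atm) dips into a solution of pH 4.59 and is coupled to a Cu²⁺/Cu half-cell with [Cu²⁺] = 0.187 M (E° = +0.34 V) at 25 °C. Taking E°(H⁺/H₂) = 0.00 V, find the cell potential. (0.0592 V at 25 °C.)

0.59 V

The Cu²⁺/Cu couple is the cathode, so E°_cell = 0.34 V; n = 2.
[H⁺] = 10^(−4.59) = 2.6 × 10^-5 M, and Q = [H⁺]^2 / ([Cu²⁺]·P(H₂)) = 3.53 × 10^-9.
E = E° − (0.0592/2) log Q = 0.34 − (0.0592/2)(-8.452) = 0.590 V.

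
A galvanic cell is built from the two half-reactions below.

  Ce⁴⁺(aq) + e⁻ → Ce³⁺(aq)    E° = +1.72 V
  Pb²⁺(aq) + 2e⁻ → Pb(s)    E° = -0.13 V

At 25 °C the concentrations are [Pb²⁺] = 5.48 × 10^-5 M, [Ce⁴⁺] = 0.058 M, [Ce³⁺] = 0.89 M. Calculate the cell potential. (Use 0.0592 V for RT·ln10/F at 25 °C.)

1.91 V

The Ce⁴⁺/Ce³⁺ couple has the higher reduction potential and acts as the cathode, so E°_cell = +1.72 − (-0.13) = 1.85 V.
Balancing electrons gives n = 2; the reaction quotient is Q = [Pb²⁺]·[Ce³⁺]^2/[Ce⁴⁺]^2 = 0.0129.
At 25 °C, E = E° − (0.0592/n) log Q = 1.85 − (0.0592/2)(-1.889) = 1.850 + 0.056 = 1.906 V.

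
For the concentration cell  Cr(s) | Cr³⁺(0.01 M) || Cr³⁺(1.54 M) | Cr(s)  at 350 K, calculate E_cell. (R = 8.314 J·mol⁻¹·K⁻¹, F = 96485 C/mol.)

0.051 V

Both half-cells are Cr³⁺/Cr, so E°_cell = 0. The concentrated side is the cathode; the cell reaction moves Cr³⁺ from high to low concentration with n = 3.
Q = [Cr³⁺]_dilute/[Cr³⁺]_conc = 0.01/1.54 = 0.00649.
E = 0 − (RT/nF) ln Q = −((8.314×350)/(3×96485))(-5.037) = 0.0506 V.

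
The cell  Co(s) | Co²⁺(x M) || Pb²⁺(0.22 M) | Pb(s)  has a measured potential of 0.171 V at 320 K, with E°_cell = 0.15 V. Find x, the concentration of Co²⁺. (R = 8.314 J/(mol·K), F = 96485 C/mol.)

From the Nernst equation, ln Q = nF(E° − E)/RT = 2×96485×(0.15 − 0.171)/(8.314×320) = -1.523, so Q = 0.218.
With Q = [Co²⁺]/[Pb²⁺] and the known concentrations, [Co²⁺] in the numerator gives [Co²⁺] = 0.048 M.

0.048 M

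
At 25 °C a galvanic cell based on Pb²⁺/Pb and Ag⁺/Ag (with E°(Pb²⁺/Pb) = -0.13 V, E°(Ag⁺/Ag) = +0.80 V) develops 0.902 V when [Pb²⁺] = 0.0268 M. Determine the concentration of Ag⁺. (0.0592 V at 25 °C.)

0.055 M

From the Nernst equation, log Q = n(E° − E)/0.0592 = 2(0.93 − 0.902)/0.0592 = 0.946, so Q = 8.83.
With Q = [Pb²⁺]/[Ag⁺]^2 and the known concentrations, [Ag⁺]^2 in the denominator gives [Ag⁺] = 0.055 M.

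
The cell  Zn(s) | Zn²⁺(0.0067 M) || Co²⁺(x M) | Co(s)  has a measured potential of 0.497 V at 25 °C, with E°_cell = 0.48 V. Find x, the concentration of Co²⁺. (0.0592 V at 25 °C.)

From the Nernst equation, log Q = n(E° − E)/0.0592 = 2(0.48 − 0.497)/0.0592 = -0.574, so Q = 0.266.
With Q = [Zn²⁺]/[Co²⁺] and the known concentrations, [Co²⁺] in the denominator gives [Co²⁺] = 0.025 M.

0.025 M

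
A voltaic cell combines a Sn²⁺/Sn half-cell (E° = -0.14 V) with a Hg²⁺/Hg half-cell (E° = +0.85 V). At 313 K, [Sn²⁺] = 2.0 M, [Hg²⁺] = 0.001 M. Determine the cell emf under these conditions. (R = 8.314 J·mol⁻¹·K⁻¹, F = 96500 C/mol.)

The Hg²⁺/Hg couple has the higher reduction potential and acts as the cathode, so E°_cell = +0.85 − (-0.14) = 0.99 V.
Balancing electrons gives n = 2; the reaction quotient is Q = [Sn²⁺]/[Hg²⁺] = 2000.
E = E° − (RT/nF) ln Q = 0.99 − (8.314×313)/(2×96500) × (7.601) = 0.990 − 0.102 = 0.888 V.

0.888 V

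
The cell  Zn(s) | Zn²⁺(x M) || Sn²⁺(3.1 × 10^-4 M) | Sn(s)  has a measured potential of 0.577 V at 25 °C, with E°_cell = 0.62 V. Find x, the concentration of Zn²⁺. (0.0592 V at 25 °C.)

From the Nernst equation, log Q = n(E° − E)/0.0592 = 2(0.62 − 0.577)/0.0592 = 1.453, so Q = 28.4.
With Q = [Zn²⁺]/[Sn²⁺] and the known concentrations, [Zn²⁺] in the numerator gives [Zn²⁺] = 0.0088 M.

0.0088 M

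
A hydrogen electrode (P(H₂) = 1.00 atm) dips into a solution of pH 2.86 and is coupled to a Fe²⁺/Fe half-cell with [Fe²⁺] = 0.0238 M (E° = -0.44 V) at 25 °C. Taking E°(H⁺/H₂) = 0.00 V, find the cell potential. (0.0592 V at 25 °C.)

The hydrogen couple is the cathode, so E°_cell = 0.44 V; n = 2.
[H⁺] = 10^(−2.86) = 0.0014 M, and Q = [Fe²⁺]·P(H₂) / [H⁺]^2 = 1.25 × 10^4.
E = E° − (0.0592/2) log Q = 0.44 − (0.0592/2)(4.097) = 0.319 V.

0.32 V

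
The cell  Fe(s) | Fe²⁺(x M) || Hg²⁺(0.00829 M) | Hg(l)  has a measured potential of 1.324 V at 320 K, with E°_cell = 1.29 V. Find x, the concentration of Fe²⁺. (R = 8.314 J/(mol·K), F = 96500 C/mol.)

7 × 10^-4 M

From the Nernst equation, ln Q = nF(E° − E)/RT = 2×96500×(1.29 − 1.324)/(8.314×320) = -2.466, so Q = 0.0849.
With Q = [Fe²⁺]/[Hg²⁺] and the known concentrations, [Fe²⁺] in the numerator gives [Fe²⁺] = 7 × 10^-4 M.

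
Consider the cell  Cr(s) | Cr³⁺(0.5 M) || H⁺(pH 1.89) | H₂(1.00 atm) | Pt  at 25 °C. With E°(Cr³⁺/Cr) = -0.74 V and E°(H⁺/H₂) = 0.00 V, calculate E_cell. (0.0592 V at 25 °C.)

0.63 V

The hydrogen couple is the cathode, so E°_cell = 0.74 V; n = 6.
[H⁺] = 10^(−1.89) = 0.013 M, and Q = [Cr³⁺]^2·P(H₂)^3 / [H⁺]^6 = 5.47 × 10^10.
E = E° − (0.0592/6) log Q = 0.74 − (0.0592/6)(10.738) = 0.634 V.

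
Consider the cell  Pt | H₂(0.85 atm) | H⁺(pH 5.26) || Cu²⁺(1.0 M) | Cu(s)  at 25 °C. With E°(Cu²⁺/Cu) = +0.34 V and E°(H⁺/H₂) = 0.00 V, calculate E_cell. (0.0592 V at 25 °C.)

0.65 V

The Cu²⁺/Cu couple is the cathode, so E°_cell = 0.34 V; n = 2.
[H⁺] = 10^(−5.26) = 5.5 × 10^-6 M, and Q = [H⁺]^2 / ([Cu²⁺]·P(H₂)) = 3.55 × 10^-11.
E = E° − (0.0592/2) log Q = 0.34 − (0.0592/2)(-10.449) = 0.649 V.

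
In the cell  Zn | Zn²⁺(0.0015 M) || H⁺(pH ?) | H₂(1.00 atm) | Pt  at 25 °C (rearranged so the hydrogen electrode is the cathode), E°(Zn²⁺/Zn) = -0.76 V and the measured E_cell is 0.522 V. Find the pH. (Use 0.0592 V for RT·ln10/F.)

pH = 5.43

E°_cell = 0.76 V and n = 2.
log Q = n(E° − E)/0.0592 = 2×(0.76 − 0.522)/0.0592 = 8.041.
With Q = [Zn²⁺]·P(H₂) / [H⁺]^2, solving for [H⁺] gives log[H⁺] = -5.432, so pH = 5.43.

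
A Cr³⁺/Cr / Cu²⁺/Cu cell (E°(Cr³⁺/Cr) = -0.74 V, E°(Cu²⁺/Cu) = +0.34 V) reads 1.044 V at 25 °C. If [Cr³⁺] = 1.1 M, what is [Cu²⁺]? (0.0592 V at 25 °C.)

From the Nernst equation, log Q = n(E° − E)/0.0592 = 6(1.08 − 1.044)/0.0592 = 3.649, so Q = 4450.
With Q = [Cr³⁺]^2/[Cu²⁺]^3 and the known concentrations, [Cu²⁺]^3 in the denominator gives [Cu²⁺] = 0.065 M.

0.065 M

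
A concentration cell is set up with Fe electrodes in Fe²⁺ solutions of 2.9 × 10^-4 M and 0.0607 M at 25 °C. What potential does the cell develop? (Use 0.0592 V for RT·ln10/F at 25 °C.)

Both half-cells are Fe²⁺/Fe, so E°_cell = 0. The concentrated side is the cathode; the cell reaction moves Fe²⁺ from high to low concentration with n = 2.
Q = [Fe²⁺]_dilute/[Fe²⁺]_conc = 2.9 × 10^-4/0.0607 = 0.00478.
E = 0 − (0.0592/2) log Q = −(0.0592/2)(-2.321) = 0.0687 V.

0.069 V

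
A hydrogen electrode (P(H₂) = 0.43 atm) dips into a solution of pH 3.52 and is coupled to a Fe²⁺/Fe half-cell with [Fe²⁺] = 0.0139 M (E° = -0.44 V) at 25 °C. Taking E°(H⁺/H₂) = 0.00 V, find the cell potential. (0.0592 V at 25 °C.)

0.30 V

The hydrogen couple is the cathode, so E°_cell = 0.44 V; n = 2.
[H⁺] = 10^(−3.52) = 3 × 10^-4 M, and Q = [Fe²⁺]·P(H₂) / [H⁺]^2 = 6.55 × 10^4.
E = E° − (0.0592/2) log Q = 0.44 − (0.0592/2)(4.816) = 0.297 V.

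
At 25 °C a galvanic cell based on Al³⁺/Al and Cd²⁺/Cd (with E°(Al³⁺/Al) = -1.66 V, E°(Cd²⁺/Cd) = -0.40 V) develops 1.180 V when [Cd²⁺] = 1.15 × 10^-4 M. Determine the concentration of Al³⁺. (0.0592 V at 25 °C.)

From the Nernst equation, log Q = n(E° − E)/0.0592 = 6(1.26 − 1.180)/0.0592 = 8.108, so Q = 1.28 × 10^8.
With Q = [Al³⁺]^2/[Cd²⁺]^3 and the known concentrations, [Al³⁺]^2 in the numerator gives [Al³⁺] = 0.014 M.

0.014 M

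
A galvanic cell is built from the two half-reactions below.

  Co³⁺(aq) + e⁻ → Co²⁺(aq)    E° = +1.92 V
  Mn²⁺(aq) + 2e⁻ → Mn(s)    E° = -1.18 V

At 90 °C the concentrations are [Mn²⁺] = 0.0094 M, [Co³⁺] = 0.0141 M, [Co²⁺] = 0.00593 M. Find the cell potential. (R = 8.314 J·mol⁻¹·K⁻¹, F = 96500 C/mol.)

The Co³⁺/Co²⁺ couple has the higher reduction potential and acts as the cathode, so E°_cell = +1.92 − (-1.18) = 3.10 V.
Balancing electrons gives n = 2; the reaction quotient is Q = [Mn²⁺]·[Co²⁺]^2/[Co³⁺]^2 = 0.00166.
E = E° − (RT/nF) ln Q = 3.10 − (8.314×363)/(2×96500) × (-6.399) = 3.100 + 0.100 = 3.200 V.

3.20 V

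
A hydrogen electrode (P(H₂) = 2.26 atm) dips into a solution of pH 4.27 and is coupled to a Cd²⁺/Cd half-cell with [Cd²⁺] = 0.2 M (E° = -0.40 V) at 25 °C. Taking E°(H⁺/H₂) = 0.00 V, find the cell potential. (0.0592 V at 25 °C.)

The hydrogen couple is the cathode, so E°_cell = 0.40 V; n = 2.
[H⁺] = 10^(−4.27) = 5.4 × 10^-5 M, and Q = [Cd²⁺]·P(H₂) / [H⁺]^2 = 1.57 × 10^8.
E = E° − (0.0592/2) log Q = 0.40 − (0.0592/2)(8.195) = 0.157 V.

0.16 V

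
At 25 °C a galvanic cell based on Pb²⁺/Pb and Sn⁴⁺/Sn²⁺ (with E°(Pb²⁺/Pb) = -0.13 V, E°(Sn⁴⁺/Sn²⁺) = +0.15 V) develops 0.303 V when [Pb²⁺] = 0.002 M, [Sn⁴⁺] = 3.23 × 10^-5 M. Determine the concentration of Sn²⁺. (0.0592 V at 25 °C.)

From the Nernst equation, log Q = n(E° − E)/0.0592 = 2(0.28 − 0.303)/0.0592 = -0.777, so Q = 0.167.
With Q = [Pb²⁺]·[Sn²⁺]/[Sn⁴⁺] and the known concentrations, [Sn²⁺] in the numerator gives [Sn²⁺] = 0.0027 M.

0.0027 M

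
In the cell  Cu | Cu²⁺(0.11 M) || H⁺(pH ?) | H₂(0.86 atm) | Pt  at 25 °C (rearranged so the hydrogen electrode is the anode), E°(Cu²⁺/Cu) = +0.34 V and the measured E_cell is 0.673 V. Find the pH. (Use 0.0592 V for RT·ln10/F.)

E°_cell = 0.34 V and n = 2.
log Q = n(E° − E)/0.0592 = 2×(0.34 − 0.673)/0.0592 = -11.250.
With Q = [H⁺]^2 / ([Cu²⁺]·P(H₂)), solving for [H⁺] gives log[H⁺] = -6.137, so pH = 6.14.

pH = 6.14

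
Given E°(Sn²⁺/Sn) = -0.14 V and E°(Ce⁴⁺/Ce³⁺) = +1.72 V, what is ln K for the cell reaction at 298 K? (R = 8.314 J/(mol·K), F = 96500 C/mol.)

E°_cell = +1.72 − (-0.14) = 1.86 V, with n = 2 electrons transferred.
At equilibrium E = 0, so the Nernst equation gives ln K = nFE°/RT = (2)(96500)(1.86)/((8.314)(298)) = 144.89.

ln K = 144.9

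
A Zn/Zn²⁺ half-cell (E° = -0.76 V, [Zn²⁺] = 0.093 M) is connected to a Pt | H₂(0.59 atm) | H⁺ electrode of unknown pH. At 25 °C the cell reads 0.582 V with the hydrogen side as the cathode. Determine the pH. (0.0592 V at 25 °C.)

pH = 3.64

E°_cell = 0.76 V and n = 2.
log Q = n(E° − E)/0.0592 = 2×(0.76 − 0.582)/0.0592 = 6.014.
With Q = [Zn²⁺]·P(H₂) / [H⁺]^2, solving for [H⁺] gives log[H⁺] = -3.637, so pH = 3.64.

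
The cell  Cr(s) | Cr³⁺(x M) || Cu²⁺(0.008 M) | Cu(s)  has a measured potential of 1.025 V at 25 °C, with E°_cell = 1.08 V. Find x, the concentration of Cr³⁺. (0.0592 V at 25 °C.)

0.44 M

From the Nernst equation, log Q = n(E° − E)/0.0592 = 6(1.08 − 1.025)/0.0592 = 5.574, so Q = 3.75 × 10^5.
With Q = [Cr³⁺]^2/[Cu²⁺]^3 and the known concentrations, [Cr³⁺]^2 in the numerator gives [Cr³⁺] = 0.44 M.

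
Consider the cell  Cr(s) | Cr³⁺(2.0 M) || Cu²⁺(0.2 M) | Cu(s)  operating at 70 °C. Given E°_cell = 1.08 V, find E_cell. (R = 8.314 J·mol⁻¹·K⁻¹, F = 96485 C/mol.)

1.05 V

Balancing electrons gives n = 6; the reaction quotient is Q = [Cr³⁺]^2/[Cu²⁺]^3 = 500.
E = E° − (RT/nF) ln Q = 1.08 − (8.314×343)/(6×96485) × (6.215) = 1.080 − 0.031 = 1.049 V.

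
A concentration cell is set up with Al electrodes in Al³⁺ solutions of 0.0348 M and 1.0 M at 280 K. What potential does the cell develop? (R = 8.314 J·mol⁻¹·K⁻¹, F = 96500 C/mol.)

0.027 V

Both half-cells are Al³⁺/Al, so E°_cell = 0. The concentrated side is the cathode; the cell reaction moves Al³⁺ from high to low concentration with n = 3.
Q = [Al³⁺]_dilute/[Al³⁺]_conc = 0.0348/1.0 = 0.0348.
E = 0 − (RT/nF) ln Q = −((8.314×280)/(3×96500))(-3.358) = 0.0270 V.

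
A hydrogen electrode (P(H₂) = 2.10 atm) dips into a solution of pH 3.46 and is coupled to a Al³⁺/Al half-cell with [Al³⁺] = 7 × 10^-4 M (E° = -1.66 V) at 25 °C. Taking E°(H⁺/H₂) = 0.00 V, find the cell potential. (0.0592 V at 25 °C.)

1.51 V

The hydrogen couple is the cathode, so E°_cell = 1.66 V; n = 6.
[H⁺] = 10^(−3.46) = 3.5 × 10^-4 M, and Q = [Al³⁺]^2·P(H₂)^3 / [H⁺]^6 = 2.61 × 10^15.
E = E° − (0.0592/6) log Q = 1.66 − (0.0592/6)(15.417) = 1.508 V.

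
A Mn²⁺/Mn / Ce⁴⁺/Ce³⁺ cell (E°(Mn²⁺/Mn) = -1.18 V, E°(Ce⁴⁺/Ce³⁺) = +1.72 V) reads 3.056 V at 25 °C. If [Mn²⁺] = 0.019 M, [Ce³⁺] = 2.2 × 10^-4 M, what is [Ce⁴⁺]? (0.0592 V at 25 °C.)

0.013 M

From the Nernst equation, log Q = n(E° − E)/0.0592 = 2(2.90 − 3.056)/0.0592 = -5.270, so Q = 5.37 × 10^-6.
With Q = [Mn²⁺]·[Ce³⁺]^2/[Ce⁴⁺]^2 and the known concentrations, [Ce⁴⁺]^2 in the denominator gives [Ce⁴⁺] = 0.013 M.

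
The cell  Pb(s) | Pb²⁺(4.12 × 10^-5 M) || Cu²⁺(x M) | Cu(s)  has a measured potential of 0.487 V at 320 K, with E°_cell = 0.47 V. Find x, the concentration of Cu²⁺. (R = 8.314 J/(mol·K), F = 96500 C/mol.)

1.4 × 10^-4 M

From the Nernst equation, ln Q = nF(E° − E)/RT = 2×96500×(0.47 − 0.487)/(8.314×320) = -1.233, so Q = 0.291.
With Q = [Pb²⁺]/[Cu²⁺] and the known concentrations, [Cu²⁺] in the denominator gives [Cu²⁺] = 1.4 × 10^-4 M.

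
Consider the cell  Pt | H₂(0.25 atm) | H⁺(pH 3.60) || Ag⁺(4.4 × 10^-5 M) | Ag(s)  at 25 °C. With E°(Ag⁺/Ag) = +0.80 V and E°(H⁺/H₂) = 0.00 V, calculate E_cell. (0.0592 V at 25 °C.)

The Ag⁺/Ag couple is the cathode, so E°_cell = 0.80 V; n = 2.
[H⁺] = 10^(−3.60) = 2.5 × 10^-4 M, and Q = [H⁺]^2 / ([Ag⁺]^2·P(H₂)) = 130.
E = E° − (0.0592/2) log Q = 0.80 − (0.0592/2)(2.115) = 0.737 V.

0.74 V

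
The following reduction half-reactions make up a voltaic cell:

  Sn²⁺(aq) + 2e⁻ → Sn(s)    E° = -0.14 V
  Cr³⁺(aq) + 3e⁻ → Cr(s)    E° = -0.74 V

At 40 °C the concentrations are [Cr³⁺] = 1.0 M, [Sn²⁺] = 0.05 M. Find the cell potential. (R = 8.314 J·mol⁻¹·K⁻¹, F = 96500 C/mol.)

0.560 V

The Sn²⁺/Sn couple has the higher reduction potential and acts as the cathode, so E°_cell = -0.14 − (-0.74) = 0.60 V.
Balancing electrons gives n = 6; the reaction quotient is Q = [Cr³⁺]^2/[Sn²⁺]^3 = 8000.
E = E° − (RT/nF) ln Q = 0.60 − (8.314×313)/(6×96500) × (8.987) = 0.600 − 0.040 = 0.560 V.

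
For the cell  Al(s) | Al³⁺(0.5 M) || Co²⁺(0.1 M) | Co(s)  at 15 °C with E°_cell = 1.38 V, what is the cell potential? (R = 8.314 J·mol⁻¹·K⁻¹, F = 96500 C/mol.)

Balancing electrons gives n = 6; the reaction quotient is Q = [Al³⁺]^2/[Co²⁺]^3 = 250.
E = E° − (RT/nF) ln Q = 1.38 − (8.314×288)/(6×96500) × (5.521) = 1.380 − 0.023 = 1.357 V.

1.36 V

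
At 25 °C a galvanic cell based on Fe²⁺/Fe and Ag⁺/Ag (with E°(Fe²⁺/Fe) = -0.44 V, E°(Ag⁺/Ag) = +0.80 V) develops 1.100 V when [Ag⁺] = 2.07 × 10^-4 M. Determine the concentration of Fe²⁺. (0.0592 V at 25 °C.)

0.0023 M

From the Nernst equation, log Q = n(E° − E)/0.0592 = 2(1.24 − 1.100)/0.0592 = 4.730, so Q = 5.37 × 10^4.
With Q = [Fe²⁺]/[Ag⁺]^2 and the known concentrations, [Fe²⁺] in the numerator gives [Fe²⁺] = 0.0023 M.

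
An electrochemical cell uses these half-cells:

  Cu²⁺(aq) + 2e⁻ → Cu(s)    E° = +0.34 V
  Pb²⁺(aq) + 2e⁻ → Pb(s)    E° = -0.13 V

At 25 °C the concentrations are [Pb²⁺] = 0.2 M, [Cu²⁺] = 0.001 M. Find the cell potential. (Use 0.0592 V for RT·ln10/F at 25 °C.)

0.402 V

The Cu²⁺/Cu couple has the higher reduction potential and acts as the cathode, so E°_cell = +0.34 − (-0.13) = 0.47 V.
Balancing electrons gives n = 2; the reaction quotient is Q = [Pb²⁺]/[Cu²⁺] = 200.
At 25 °C, E = E° − (0.0592/n) log Q = 0.47 − (0.0592/2)(2.301) = 0.470 − 0.068 = 0.402 V.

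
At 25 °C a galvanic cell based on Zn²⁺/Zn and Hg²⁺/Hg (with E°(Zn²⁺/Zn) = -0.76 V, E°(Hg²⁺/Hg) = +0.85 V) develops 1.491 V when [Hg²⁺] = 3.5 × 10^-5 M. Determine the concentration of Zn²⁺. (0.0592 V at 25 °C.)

0.37 M

From the Nernst equation, log Q = n(E° − E)/0.0592 = 2(1.61 − 1.491)/0.0592 = 4.020, so Q = 1.05 × 10^4.
With Q = [Zn²⁺]/[Hg²⁺] and the known concentrations, [Zn²⁺] in the numerator gives [Zn²⁺] = 0.37 M.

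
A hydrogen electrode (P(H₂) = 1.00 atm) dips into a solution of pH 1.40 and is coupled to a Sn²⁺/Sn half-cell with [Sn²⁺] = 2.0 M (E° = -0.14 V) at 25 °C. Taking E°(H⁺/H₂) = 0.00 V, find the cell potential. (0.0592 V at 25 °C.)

0.048 V

The hydrogen couple is the cathode, so E°_cell = 0.14 V; n = 2.
[H⁺] = 10^(−1.40) = 0.040 M, and Q = [Sn²⁺]·P(H₂) / [H⁺]^2 = 1260.
E = E° − (0.0592/2) log Q = 0.14 − (0.0592/2)(3.101) = 0.048 V.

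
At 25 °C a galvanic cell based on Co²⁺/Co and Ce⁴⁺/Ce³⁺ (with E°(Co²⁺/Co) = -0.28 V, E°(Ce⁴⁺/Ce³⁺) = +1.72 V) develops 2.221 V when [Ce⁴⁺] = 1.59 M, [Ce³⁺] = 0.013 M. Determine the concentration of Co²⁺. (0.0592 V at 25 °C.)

From the Nernst equation, log Q = n(E° − E)/0.0592 = 2(2.00 − 2.221)/0.0592 = -7.466, so Q = 3.42 × 10^-8.
With Q = [Co²⁺]·[Ce³⁺]^2/[Ce⁴⁺]^2 and the known concentrations, [Co²⁺] in the numerator gives [Co²⁺] = 5.1 × 10^-4 M.

5.1 × 10^-4 M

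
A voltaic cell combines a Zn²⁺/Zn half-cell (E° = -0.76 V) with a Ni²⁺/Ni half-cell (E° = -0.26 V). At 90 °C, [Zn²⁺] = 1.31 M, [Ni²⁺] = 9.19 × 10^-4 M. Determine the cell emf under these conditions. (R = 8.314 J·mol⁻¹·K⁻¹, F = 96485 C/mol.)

0.386 V

The Ni²⁺/Ni couple has the higher reduction potential and acts as the cathode, so E°_cell = -0.26 − (-0.76) = 0.50 V.
Balancing electrons gives n = 2; the reaction quotient is Q = [Zn²⁺]/[Ni²⁺] = 1430.
E = E° − (RT/nF) ln Q = 0.50 − (8.314×363)/(2×96485) × (7.262) = 0.500 − 0.114 = 0.386 V.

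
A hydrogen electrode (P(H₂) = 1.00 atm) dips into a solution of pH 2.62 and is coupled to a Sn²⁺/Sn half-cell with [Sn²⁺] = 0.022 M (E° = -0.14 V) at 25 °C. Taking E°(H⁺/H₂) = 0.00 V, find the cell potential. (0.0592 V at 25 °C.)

The hydrogen couple is the cathode, so E°_cell = 0.14 V; n = 2.
[H⁺] = 10^(−2.62) = 0.0024 M, and Q = [Sn²⁺]·P(H₂) / [H⁺]^2 = 3820.
E = E° − (0.0592/2) log Q = 0.14 − (0.0592/2)(3.582) = 0.034 V.

0.034 V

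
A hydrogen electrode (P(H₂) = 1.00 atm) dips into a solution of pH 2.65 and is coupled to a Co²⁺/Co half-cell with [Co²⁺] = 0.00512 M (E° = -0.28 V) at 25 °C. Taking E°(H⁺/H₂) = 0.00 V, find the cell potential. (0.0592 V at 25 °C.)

The hydrogen couple is the cathode, so E°_cell = 0.28 V; n = 2.
[H⁺] = 10^(−2.65) = 0.0022 M, and Q = [Co²⁺]·P(H₂) / [H⁺]^2 = 1020.
E = E° − (0.0592/2) log Q = 0.28 − (0.0592/2)(3.009) = 0.191 V.

0.19 V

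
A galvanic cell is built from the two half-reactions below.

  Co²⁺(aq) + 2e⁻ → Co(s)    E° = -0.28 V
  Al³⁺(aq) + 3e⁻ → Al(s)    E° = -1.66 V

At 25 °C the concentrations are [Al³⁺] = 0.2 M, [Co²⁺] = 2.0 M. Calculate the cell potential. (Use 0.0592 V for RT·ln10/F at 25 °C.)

1.40 V

The Co²⁺/Co couple has the higher reduction potential and acts as the cathode, so E°_cell = -0.28 − (-1.66) = 1.38 V.
Balancing electrons gives n = 6; the reaction quotient is Q = [Al³⁺]^2/[Co²⁺]^3 = 0.00500.
At 25 °C, E = E° − (0.0592/n) log Q = 1.38 − (0.0592/6)(-2.301) = 1.380 + 0.023 = 1.403 V.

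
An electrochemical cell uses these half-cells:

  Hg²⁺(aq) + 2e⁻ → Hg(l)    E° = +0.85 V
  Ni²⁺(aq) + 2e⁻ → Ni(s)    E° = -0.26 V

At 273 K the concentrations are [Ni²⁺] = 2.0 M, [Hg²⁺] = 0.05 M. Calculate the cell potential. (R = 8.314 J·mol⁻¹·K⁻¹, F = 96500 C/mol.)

1.07 V

The Hg²⁺/Hg couple has the higher reduction potential and acts as the cathode, so E°_cell = +0.85 − (-0.26) = 1.11 V.
Balancing electrons gives n = 2; the reaction quotient is Q = [Ni²⁺]/[Hg²⁺] = 40.0.
E = E° − (RT/nF) ln Q = 1.11 − (8.314×273)/(2×96500) × (3.689) = 1.110 − 0.043 = 1.067 V.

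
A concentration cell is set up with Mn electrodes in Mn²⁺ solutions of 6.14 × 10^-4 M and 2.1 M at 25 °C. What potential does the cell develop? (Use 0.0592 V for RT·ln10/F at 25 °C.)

Both half-cells are Mn²⁺/Mn, so E°_cell = 0. The concentrated side is the cathode; the cell reaction moves Mn²⁺ from high to low concentration with n = 2.
Q = [Mn²⁺]_dilute/[Mn²⁺]_conc = 6.14 × 10^-4/2.1 = 2.92 × 10^-4.
E = 0 − (0.0592/2) log Q = −(0.0592/2)(-3.534) = 0.1046 V.

0.10 V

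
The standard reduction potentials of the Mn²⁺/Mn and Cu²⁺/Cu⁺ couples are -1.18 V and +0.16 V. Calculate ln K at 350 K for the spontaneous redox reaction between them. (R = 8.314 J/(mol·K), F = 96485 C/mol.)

E°_cell = +0.16 − (-1.18) = 1.34 V, with n = 2 electrons transferred.
At equilibrium E = 0, so the Nernst equation gives ln K = nFE°/RT = (2)(96485)(1.34)/((8.314)(350)) = 88.86.

ln K = 88.9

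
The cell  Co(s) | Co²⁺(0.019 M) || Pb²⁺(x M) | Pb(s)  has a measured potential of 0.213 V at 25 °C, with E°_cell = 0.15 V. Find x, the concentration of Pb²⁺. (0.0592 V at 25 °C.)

2.6 M

From the Nernst equation, log Q = n(E° − E)/0.0592 = 2(0.15 − 0.213)/0.0592 = -2.128, so Q = 0.00744.
With Q = [Co²⁺]/[Pb²⁺] and the known concentrations, [Pb²⁺] in the denominator gives [Pb²⁺] = 2.6 M.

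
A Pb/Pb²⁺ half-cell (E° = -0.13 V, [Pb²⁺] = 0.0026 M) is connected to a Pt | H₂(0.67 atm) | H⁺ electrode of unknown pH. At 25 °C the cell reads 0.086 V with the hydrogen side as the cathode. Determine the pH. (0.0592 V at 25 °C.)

pH = 2.12

E°_cell = 0.13 V and n = 2.
log Q = n(E° − E)/0.0592 = 2×(0.13 − 0.086)/0.0592 = 1.486.
With Q = [Pb²⁺]·P(H₂) / [H⁺]^2, solving for [H⁺] gives log[H⁺] = -2.123, so pH = 2.12.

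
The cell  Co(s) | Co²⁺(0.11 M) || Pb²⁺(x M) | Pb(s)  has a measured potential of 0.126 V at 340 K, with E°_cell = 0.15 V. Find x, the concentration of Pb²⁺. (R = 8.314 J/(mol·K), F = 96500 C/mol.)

0.021 M

From the Nernst equation, ln Q = nF(E° − E)/RT = 2×96500×(0.15 − 0.126)/(8.314×340) = 1.639, so Q = 5.15.
With Q = [Co²⁺]/[Pb²⁺] and the known concentrations, [Pb²⁺] in the denominator gives [Pb²⁺] = 0.021 M.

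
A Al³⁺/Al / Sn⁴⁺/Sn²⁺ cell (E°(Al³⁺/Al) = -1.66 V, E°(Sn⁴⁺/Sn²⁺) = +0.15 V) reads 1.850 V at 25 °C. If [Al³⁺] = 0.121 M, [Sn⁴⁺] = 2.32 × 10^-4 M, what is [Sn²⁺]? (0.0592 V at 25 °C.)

From the Nernst equation, log Q = n(E° − E)/0.0592 = 6(1.81 − 1.850)/0.0592 = -4.054, so Q = 8.83 × 10^-5.
With Q = [Al³⁺]^2·[Sn²⁺]^3/[Sn⁴⁺]^3 and the known concentrations, [Sn²⁺]^3 in the numerator gives [Sn²⁺] = 4.2 × 10^-5 M.

4.2 × 10^-5 M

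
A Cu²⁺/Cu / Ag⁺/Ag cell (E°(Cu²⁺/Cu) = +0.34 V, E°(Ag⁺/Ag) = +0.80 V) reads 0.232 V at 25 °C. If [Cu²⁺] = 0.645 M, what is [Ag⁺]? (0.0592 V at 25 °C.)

From the Nernst equation, log Q = n(E° − E)/0.0592 = 2(0.46 − 0.232)/0.0592 = 7.703, so Q = 5.04 × 10^7.
With Q = [Cu²⁺]/[Ag⁺]^2 and the known concentrations, [Ag⁺]^2 in the denominator gives [Ag⁺] = 1.1 × 10^-4 M.

1.1 × 10^-4 M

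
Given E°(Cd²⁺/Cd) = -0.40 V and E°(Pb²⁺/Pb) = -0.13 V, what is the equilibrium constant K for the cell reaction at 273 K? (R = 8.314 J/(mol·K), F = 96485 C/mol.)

9.3 × 10^9

E°_cell = -0.13 − (-0.40) = 0.27 V, with n = 2 electrons transferred.
At equilibrium E = 0, so the Nernst equation gives ln K = nFE°/RT = (2)(96485)(0.27)/((8.314)(273)) = 22.96.
K = e^22.96 = 9.3 × 10^9.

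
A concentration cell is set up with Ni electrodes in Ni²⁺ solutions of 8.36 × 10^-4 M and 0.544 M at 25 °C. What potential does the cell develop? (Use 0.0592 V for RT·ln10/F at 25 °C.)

Both half-cells are Ni²⁺/Ni, so E°_cell = 0. The concentrated side is the cathode; the cell reaction moves Ni²⁺ from high to low concentration with n = 2.
Q = [Ni²⁺]_dilute/[Ni²⁺]_conc = 8.36 × 10^-4/0.544 = 0.00154.
E = 0 − (0.0592/2) log Q = −(0.0592/2)(-2.813) = 0.0833 V.

0.083 V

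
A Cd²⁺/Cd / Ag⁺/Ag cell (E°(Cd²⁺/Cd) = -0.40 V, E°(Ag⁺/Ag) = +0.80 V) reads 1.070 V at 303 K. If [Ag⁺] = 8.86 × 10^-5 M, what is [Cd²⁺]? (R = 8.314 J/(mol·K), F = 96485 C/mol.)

1.7 × 10^-4 M

From the Nernst equation, ln Q = nF(E° − E)/RT = 2×96485×(1.20 − 1.070)/(8.314×303) = 9.958, so Q = 2.11 × 10^4.
With Q = [Cd²⁺]/[Ag⁺]^2 and the known concentrations, [Cd²⁺] in the numerator gives [Cd²⁺] = 1.7 × 10^-4 M.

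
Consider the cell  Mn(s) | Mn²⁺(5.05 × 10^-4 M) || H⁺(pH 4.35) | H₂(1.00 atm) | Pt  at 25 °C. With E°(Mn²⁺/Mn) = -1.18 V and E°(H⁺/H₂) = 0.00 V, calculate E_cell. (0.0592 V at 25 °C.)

1.02 V

The hydrogen couple is the cathode, so E°_cell = 1.18 V; n = 2.
[H⁺] = 10^(−4.35) = 4.5 × 10^-5 M, and Q = [Mn²⁺]·P(H₂) / [H⁺]^2 = 2.53 × 10^5.
E = E° − (0.0592/2) log Q = 1.18 − (0.0592/2)(5.403) = 1.020 V.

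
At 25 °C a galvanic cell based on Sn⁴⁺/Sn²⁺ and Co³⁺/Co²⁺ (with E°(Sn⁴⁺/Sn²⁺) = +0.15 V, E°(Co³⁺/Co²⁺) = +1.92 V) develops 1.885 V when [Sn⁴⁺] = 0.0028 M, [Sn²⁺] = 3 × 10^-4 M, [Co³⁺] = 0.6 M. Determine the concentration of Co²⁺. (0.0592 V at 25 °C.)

0.0022 M

From the Nernst equation, log Q = n(E° − E)/0.0592 = 2(1.77 − 1.885)/0.0592 = -3.885, so Q = 1.3 × 10^-4.
With Q = [Sn⁴⁺]·[Co²⁺]^2/([Sn²⁺]·[Co³⁺]^2) and the known concentrations, [Co²⁺]^2 in the numerator gives [Co²⁺] = 0.0022 M.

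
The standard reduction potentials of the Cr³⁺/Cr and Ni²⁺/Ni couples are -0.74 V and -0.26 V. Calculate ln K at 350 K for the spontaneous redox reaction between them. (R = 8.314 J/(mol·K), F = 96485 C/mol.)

ln K = 95.5

E°_cell = -0.26 − (-0.74) = 0.48 V, with n = 6 electrons transferred.
At equilibrium E = 0, so the Nernst equation gives ln K = nFE°/RT = (6)(96485)(0.48)/((8.314)(350)) = 95.49.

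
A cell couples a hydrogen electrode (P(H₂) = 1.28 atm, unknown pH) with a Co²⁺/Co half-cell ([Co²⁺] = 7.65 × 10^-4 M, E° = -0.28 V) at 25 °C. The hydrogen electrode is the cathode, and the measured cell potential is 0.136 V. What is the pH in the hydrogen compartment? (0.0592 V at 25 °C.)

pH = 3.94

E°_cell = 0.28 V and n = 2.
log Q = n(E° − E)/0.0592 = 2×(0.28 − 0.136)/0.0592 = 4.865.
With Q = [Co²⁺]·P(H₂) / [H⁺]^2, solving for [H⁺] gives log[H⁺] = -3.937, so pH = 3.94.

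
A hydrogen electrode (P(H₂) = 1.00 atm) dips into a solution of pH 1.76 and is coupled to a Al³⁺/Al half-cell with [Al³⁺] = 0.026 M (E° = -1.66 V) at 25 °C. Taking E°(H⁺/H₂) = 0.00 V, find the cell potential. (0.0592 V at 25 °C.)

The hydrogen couple is the cathode, so E°_cell = 1.66 V; n = 6.
[H⁺] = 10^(−1.76) = 0.017 M, and Q = [Al³⁺]^2·P(H₂)^3 / [H⁺]^6 = 2.45 × 10^7.
E = E° − (0.0592/6) log Q = 1.66 − (0.0592/6)(7.390) = 1.587 V.

1.59 V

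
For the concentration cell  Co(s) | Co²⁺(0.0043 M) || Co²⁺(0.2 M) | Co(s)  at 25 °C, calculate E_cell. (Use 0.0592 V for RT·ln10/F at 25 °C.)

Both half-cells are Co²⁺/Co, so E°_cell = 0. The concentrated side is the cathode; the cell reaction moves Co²⁺ from high to low concentration with n = 2.
Q = [Co²⁺]_dilute/[Co²⁺]_conc = 0.0043/0.2 = 0.0215.
E = 0 − (0.0592/2) log Q = −(0.0592/2)(-1.668) = 0.0494 V.

0.049 V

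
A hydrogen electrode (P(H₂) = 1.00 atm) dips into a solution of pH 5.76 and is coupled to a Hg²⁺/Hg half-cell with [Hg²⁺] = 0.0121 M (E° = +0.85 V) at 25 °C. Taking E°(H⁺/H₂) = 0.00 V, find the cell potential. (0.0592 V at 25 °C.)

The Hg²⁺/Hg couple is the cathode, so E°_cell = 0.85 V; n = 2.
[H⁺] = 10^(−5.76) = 1.7 × 10^-6 M, and Q = [H⁺]^2 / ([Hg²⁺]·P(H₂)) = 2.5 × 10^-10.
E = E° − (0.0592/2) log Q = 0.85 − (0.0592/2)(-9.603) = 1.134 V.

1.13 V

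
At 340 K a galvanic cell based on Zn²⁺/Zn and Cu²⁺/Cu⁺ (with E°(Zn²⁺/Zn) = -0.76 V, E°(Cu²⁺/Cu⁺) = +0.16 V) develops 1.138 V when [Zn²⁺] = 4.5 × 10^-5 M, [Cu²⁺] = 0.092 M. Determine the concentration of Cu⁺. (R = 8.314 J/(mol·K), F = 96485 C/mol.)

0.008 M

From the Nernst equation, ln Q = nF(E° − E)/RT = 2×96485×(0.92 − 1.138)/(8.314×340) = -14.882, so Q = 3.44 × 10^-7.
With Q = [Zn²⁺]·[Cu⁺]^2/[Cu²⁺]^2 and the known concentrations, [Cu⁺]^2 in the numerator gives [Cu⁺] = 0.008 M.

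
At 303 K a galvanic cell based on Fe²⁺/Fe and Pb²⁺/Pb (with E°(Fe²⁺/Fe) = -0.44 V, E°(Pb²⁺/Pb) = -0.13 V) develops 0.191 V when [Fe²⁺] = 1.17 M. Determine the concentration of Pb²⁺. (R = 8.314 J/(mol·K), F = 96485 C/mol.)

From the Nernst equation, ln Q = nF(E° − E)/RT = 2×96485×(0.31 − 0.191)/(8.314×303) = 9.116, so Q = 9100.
With Q = [Fe²⁺]/[Pb²⁺] and the known concentrations, [Pb²⁺] in the denominator gives [Pb²⁺] = 1.3 × 10^-4 M.

1.3 × 10^-4 M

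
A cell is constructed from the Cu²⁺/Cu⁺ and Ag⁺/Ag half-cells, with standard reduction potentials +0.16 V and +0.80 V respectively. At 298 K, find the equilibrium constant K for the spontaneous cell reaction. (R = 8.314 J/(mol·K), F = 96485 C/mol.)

6.7 × 10^10

E°_cell = +0.80 − (+0.16) = 0.64 V, with n = 1 electron transferred.
At equilibrium E = 0, so the Nernst equation gives ln K = nFE°/RT = (1)(96485)(0.64)/((8.314)(298)) = 24.92.
K = e^24.92 = 6.7 × 10^10.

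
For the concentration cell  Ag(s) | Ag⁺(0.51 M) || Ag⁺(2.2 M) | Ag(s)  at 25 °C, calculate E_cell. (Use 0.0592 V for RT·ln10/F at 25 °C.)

Both half-cells are Ag⁺/Ag, so E°_cell = 0. The concentrated side is the cathode; the cell reaction moves Ag⁺ from high to low concentration with n = 1.
Q = [Ag⁺]_dilute/[Ag⁺]_conc = 0.51/2.2 = 0.232.
E = 0 − (0.0592/1) log Q = −(0.0592/1)(-0.635) = 0.0376 V.

0.038 V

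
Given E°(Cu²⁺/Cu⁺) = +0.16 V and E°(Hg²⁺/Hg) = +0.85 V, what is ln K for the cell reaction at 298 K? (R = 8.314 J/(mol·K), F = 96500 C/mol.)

E°_cell = +0.85 − (+0.16) = 0.69 V, with n = 2 electrons transferred.
At equilibrium E = 0, so the Nernst equation gives ln K = nFE°/RT = (2)(96500)(0.69)/((8.314)(298)) = 53.75.

ln K = 53.8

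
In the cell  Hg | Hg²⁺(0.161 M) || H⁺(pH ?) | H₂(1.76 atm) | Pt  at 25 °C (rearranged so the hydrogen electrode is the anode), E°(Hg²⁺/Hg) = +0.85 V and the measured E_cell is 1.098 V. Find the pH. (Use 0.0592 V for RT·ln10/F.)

E°_cell = 0.85 V and n = 2.
log Q = n(E° − E)/0.0592 = 2×(0.85 − 1.098)/0.0592 = -8.378.
With Q = [H⁺]^2 / ([Hg²⁺]·P(H₂)), solving for [H⁺] gives log[H⁺] = -4.463, so pH = 4.46.

pH = 4.46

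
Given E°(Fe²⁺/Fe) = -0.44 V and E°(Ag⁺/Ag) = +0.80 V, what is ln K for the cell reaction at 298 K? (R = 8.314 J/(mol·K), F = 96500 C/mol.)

ln K = 96.6

E°_cell = +0.80 − (-0.44) = 1.24 V, with n = 2 electrons transferred.
At equilibrium E = 0, so the Nernst equation gives ln K = nFE°/RT = (2)(96500)(1.24)/((8.314)(298)) = 96.59.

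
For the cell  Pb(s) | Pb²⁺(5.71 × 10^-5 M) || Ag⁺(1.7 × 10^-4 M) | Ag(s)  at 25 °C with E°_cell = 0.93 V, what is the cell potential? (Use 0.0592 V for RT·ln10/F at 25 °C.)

Balancing electrons gives n = 2; the reaction quotient is Q = [Pb²⁺]/[Ag⁺]^2 = 1980.
At 25 °C, E = E° − (0.0592/n) log Q = 0.93 − (0.0592/2)(3.296) = 0.930 − 0.098 = 0.832 V.

0.832 V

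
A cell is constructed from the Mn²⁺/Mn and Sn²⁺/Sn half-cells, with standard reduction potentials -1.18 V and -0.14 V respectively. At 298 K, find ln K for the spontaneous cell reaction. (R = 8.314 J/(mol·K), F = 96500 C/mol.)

ln K = 81.0

E°_cell = -0.14 − (-1.18) = 1.04 V, with n = 2 electrons transferred.
At equilibrium E = 0, so the Nernst equation gives ln K = nFE°/RT = (2)(96500)(1.04)/((8.314)(298)) = 81.01.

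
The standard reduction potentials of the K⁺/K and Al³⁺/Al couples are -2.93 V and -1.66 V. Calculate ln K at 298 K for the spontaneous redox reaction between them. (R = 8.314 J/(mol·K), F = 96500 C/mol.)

ln K = 148.4

E°_cell = -1.66 − (-2.93) = 1.27 V, with n = 3 electrons transferred.
At equilibrium E = 0, so the Nernst equation gives ln K = nFE°/RT = (3)(96500)(1.27)/((8.314)(298)) = 148.40.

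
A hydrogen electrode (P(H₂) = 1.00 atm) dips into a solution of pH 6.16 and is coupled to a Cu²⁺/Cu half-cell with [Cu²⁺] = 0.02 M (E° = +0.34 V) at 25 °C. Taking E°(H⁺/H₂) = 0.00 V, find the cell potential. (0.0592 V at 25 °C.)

0.65 V

The Cu²⁺/Cu couple is the cathode, so E°_cell = 0.34 V; n = 2.
[H⁺] = 10^(−6.16) = 6.9 × 10^-7 M, and Q = [H⁺]^2 / ([Cu²⁺]·P(H₂)) = 2.39 × 10^-11.
E = E° − (0.0592/2) log Q = 0.34 − (0.0592/2)(-10.621) = 0.654 V.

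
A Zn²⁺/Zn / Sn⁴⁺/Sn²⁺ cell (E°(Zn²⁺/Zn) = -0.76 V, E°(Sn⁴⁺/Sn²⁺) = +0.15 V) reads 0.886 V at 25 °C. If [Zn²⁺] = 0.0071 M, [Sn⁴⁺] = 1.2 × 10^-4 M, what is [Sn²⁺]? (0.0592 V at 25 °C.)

0.11 M

From the Nernst equation, log Q = n(E° − E)/0.0592 = 2(0.91 − 0.886)/0.0592 = 0.811, so Q = 6.47.
With Q = [Zn²⁺]·[Sn²⁺]/[Sn⁴⁺] and the known concentrations, [Sn²⁺] in the numerator gives [Sn²⁺] = 0.11 M.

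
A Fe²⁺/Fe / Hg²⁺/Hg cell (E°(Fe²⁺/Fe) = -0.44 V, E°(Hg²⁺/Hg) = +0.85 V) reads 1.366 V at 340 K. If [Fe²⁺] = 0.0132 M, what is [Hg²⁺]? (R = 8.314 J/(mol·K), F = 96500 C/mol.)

2.4 M

From the Nernst equation, ln Q = nF(E° − E)/RT = 2×96500×(1.29 − 1.366)/(8.314×340) = -5.189, so Q = 0.00558.
With Q = [Fe²⁺]/[Hg²⁺] and the known concentrations, [Hg²⁺] in the denominator gives [Hg²⁺] = 2.4 M.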